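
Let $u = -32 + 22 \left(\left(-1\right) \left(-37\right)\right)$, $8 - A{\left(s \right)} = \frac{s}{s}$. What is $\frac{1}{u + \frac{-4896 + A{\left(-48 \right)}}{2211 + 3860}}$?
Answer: $\frac{6071}{4742633} \approx 0.0012801$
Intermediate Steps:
$A{\left(s \right)} = 7$ ($A{\left(s \right)} = 8 - \frac{s}{s} = 8 - 1 = 7$)
$u = 782$ ($u = -32 + 22 \cdot 37 = -32 + 814 = 782$)
$\frac{1}{u + \frac{-4896 + A{\left(-48 \right)}}{2211 + 3860}} = \frac{1}{782 + \frac{-4896 + 7}{2211 + 3860}} = \frac{1}{782 - \frac{4889}{6071}} = \frac{1}{\frac{4742633}{6071}} = \frac{6071}{4742633}$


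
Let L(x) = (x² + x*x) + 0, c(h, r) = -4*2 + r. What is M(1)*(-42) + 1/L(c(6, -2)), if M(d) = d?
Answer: -8399/200 ≈ -41.995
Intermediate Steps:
c(h, r) = -8 + r
L(x) = 2*x² (L(x) = (x² + x²) + 0 = 2*x² + 0 = 2*x²)
M(1)*(-42) + 1/L(c(6, -2)) = 1*(-42) + 1/(2*(-8 - 2)²) = -42 + 1/(2*(-10)²) = -42 + 1/(2*100) = -42 + 1/200 = -8399/200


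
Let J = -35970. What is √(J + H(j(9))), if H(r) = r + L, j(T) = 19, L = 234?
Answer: I*√35717 ≈ 188.99*I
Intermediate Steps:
H(r) = 234 + r (H(r) = r + 234 = 234 + r)
√(J + H(j(9))) = √(-35970 + (234 + 19)) = √(-35970 + 253) = √(-35717) = I*√35717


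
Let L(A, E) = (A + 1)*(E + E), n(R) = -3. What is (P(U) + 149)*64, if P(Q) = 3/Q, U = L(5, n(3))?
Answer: 28592/3 ≈ 9530.7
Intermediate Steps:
L(A, E) = 2*E*(1 + A) (L(A, E) = (1 + A)*(2*E) = 2*E*(1 + A))
U = -36 (U = 2*(-3)*(1 + 5) = 2*(-3)*6 = -36)
(P(U) + 149)*64 = (3/(-36) + 149)*64 = (3*(-1/36) + 149)*64 = (-1/12 + 149)*64 = (1787/12)*64 = 28592/3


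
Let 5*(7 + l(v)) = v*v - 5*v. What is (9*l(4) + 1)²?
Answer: 119716/25 ≈ 4788.6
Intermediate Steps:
l(v) = -7 - v + v²/5 (l(v) = -7 + (v*v - 5*v)/5 = -7 + (v² - 5*v)/5 = -7 + (-v + v²/5) = -7 - v + v²/5)
(9*l(4) + 1)² = (9*(-7 - 1*4 + (⅕)*4²) + 1)² = (9*(-7 - 4 + (⅕)*16) + 1)² = (9*(-7 - 4 + 16/5) + 1)² = (9*(-39/5) + 1)² = (-351/5 + 1)² = (-346/5)² = 119716/25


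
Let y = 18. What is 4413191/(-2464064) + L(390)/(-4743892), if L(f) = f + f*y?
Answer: -5238490048403/2922313374272 ≈ -1.7926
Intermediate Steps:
L(f) = 19*f (L(f) = f + f*18 = f + 18*f = 19*f)
4413191/(-2464064) + L(390)/(-4743892) = 4413191/(-2464064) + (19*390)/(-4743892) = 4413191*(-1/2464064) + 7410*(-1/4743892) = -4413191/2464064 - 3705/2371946 = -5238490048403/2922313374272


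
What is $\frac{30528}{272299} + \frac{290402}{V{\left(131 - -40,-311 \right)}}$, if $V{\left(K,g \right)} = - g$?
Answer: $\frac{79085668406}{84684989} \approx 933.88$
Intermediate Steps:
$\frac{30528}{272299} + \frac{290402}{V{\left(131 - -40,-311 \right)}} = \frac{30528}{272299} + \frac{290402}{\left(-1\right) \left(-311\right)} = 30528 \cdot \frac{1}{272299} + \frac{290402}{311} = \frac{30528}{272299} + 290402 \cdot \frac{1}{311} = \frac{30528}{272299} + \frac{290402}{311} = \frac{79085668406}{84684989}$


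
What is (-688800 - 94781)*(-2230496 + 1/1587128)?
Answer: 2773941507269158947/1587128 ≈ 1.7478e+12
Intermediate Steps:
(-688800 - 94781)*(-2230496 + 1/1587128) = -783581*(-2230496 + 1/1587128) = -783581*(-3540082655487/1587128) = 2773941507269158947/1587128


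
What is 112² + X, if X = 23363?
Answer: 35907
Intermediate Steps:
112² + X = 112² + 23363 = 12544 + 23363 = 35907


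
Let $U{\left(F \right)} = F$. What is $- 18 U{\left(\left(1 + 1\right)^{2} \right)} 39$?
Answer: $-2808$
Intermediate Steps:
$- 18 U{\left(\left(1 + 1\right)^{2} \right)} 39 = - 18 \left(1 + 1\right)^{2} \cdot 39 = - 18 \cdot 2^{2} \cdot 39 = \left(-18\right) 4 \cdot 39 = \left(-72\right) 39 = -2808$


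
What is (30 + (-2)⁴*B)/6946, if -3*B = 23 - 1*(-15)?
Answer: -259/10419 ≈ -0.024858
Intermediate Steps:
B = -38/3 (B = -(23 - 1*(-15))/3 = -(23 + 15)/3 = -⅓*38 = -38/3 ≈ -12.667)
(30 + (-2)⁴*B)/6946 = (30 + (-2)⁴*(-38/3))/6946 = (30 + 16*(-38/3))*(1/6946) = (30 - 608/3)*(1/6946) = -518/3*1/6946 = -259/10419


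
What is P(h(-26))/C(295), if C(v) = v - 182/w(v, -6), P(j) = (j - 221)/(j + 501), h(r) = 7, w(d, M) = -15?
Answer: -1605/1170178 ≈ -0.0013716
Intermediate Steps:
P(j) = (-221 + j)/(501 + j)
C(v) = 182/15 + v (C(v) = v - 182/(-15) = v - 182*(-1)/15 = v - 1*(-182/15) = v + 182/15 = 182/15 + v)
P(h(-26))/C(295) = ((-221 + 7)/(501 + 7))/(182/15 + 295) = (-214/508)/(4607/15) = ((1/508)*(-214))*(15/4607) = -107/254*15/4607 = -1605/1170178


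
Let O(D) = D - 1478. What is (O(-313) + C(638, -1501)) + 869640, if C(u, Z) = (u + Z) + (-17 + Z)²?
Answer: 3171310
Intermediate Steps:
O(D) = -1478 + D
C(u, Z) = Z + u + (-17 + Z)² (C(u, Z) = (Z + u) + (-17 + Z)² = Z + u + (-17 + Z)²)
(O(-313) + C(638, -1501)) + 869640 = ((-1478 - 313) + (-1501 + 638 + (-17 - 1501)²)) + 869640 = (-1791 + (-1501 + 638 + (-1518)²)) + 869640 = (-1791 + (-1501 + 638 + 2304324)) + 869640 = (-1791 + 2303461) + 869640 = 2301670 + 869640 = 3171310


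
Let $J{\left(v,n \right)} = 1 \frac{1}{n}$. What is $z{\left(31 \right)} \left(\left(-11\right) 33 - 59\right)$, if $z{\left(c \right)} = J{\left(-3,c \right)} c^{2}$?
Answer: $-13082$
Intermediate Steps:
$J{\left(v,n \right)} = \frac{1}{n}$
$z{\left(c \right)} = c$ ($z{\left(c \right)} = \frac{c^{2}}{c} = c$)
$z{\left(31 \right)} \left(\left(-11\right) 33 - 59\right) = 31 \left(\left(-11\right) 33 - 59\right) = 31 \left(-363 - 59\right) = 31 \left(-422\right) = -13082$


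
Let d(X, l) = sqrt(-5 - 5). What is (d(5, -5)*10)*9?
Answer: 90*I*sqrt(10) ≈ 284.6*I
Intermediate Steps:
d(X, l) = I*sqrt(10) (d(X, l) = sqrt(-10) = I*sqrt(10))
(d(5, -5)*10)*9 = ((I*sqrt(10))*10)*9 = (10*I*sqrt(10))*9 = 90*I*sqrt(10)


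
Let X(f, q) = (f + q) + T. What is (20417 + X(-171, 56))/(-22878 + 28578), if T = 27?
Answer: 20329/5700 ≈ 3.5665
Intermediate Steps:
X(f, q) = 27 + f + q (X(f, q) = (f + q) + 27 = 27 + f + q)
(20417 + X(-171, 56))/(-22878 + 28578) = (20417 + (27 - 171 + 56))/(-22878 + 28578) = (20417 - 88)/5700 = 20329*(1/5700) = 20329/5700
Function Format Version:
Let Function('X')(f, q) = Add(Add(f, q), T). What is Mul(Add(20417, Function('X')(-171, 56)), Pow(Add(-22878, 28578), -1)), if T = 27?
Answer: Rational(20329, 5700) ≈ 3.5665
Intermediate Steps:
Function('X')(f, q) = Add(27, f, q) (Function('X')(f, q) = Add(Add(f, q), 27) = Add(27, f, q))
Mul(Add(20417, Function('X')(-171, 56)), Pow(Add(-22878, 28578), -1)) = Mul(Add(20417, Add(27, -171, 56)), Pow(Add(-22878, 28578), -1)) = Mul(Add(20417, -88), Pow(5700, -1)) = Mul(20329, Rational(1, 5700)) = Rational(20329, 5700)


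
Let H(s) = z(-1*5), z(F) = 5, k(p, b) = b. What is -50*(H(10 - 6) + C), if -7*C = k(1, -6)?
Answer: -2050/7 ≈ -292.86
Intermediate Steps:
H(s) = 5
C = 6/7 (C = -⅐*(-6) = 6/7 ≈ 0.85714)
-50*(H(10 - 6) + C) = -50*(5 + 6/7) = -50*41/7 = -2050/7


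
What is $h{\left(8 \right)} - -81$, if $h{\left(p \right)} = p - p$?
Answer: $81$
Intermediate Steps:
$h{\left(p \right)} = 0$
$h{\left(8 \right)} - -81 = 0 - -81 = 0 + 81 = 81$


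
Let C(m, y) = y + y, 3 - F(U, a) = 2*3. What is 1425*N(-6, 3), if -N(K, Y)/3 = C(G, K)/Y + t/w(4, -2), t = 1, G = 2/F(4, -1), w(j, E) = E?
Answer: 38475/2 ≈ 19238.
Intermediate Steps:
F(U, a) = -3 (F(U, a) = 3 - 2*3 = 3 - 1*6 = 3 - 6 = -3)
G = -2/3 (G = 2/(-3) = 2*(-1/3) = -2/3 ≈ -0.66667)
C(m, y) = 2*y
N(K, Y) = 3/2 - 6*K/Y (N(K, Y) = -3*((2*K)/Y + 1/(-2)) = -3*(2*K/Y + 1*(-1/2)) = -3*(2*K/Y - 1/2) = -3*(-1/2 + 2*K/Y) = 3/2 - 6*K/Y)
1425*N(-6, 3) = 1425*(3/2 - 6*(-6)/3) = 1425*(3/2 - 6*(-6)*1/3) = 1425*(3/2 + 12) = 1425*(27/2) = 38475/2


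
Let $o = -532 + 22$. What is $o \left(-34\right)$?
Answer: $17340$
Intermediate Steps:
$o = -510$
$o \left(-34\right) = \left(-510\right) \left(-34\right) = 17340$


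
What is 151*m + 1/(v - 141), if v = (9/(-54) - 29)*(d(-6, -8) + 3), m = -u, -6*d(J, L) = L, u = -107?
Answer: 77763623/4813 ≈ 16157.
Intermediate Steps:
d(J, L) = -L/6
m = 107 (m = -1*(-107) = 107)
v = -2275/18 (v = (9/(-54) - 29)*(-⅙*(-8) + 3) = (9*(-1/54) - 29)*(4/3 + 3) = (-⅙ - 29)*(13/3) = -175/6*13/3 = -2275/18 ≈ -126.39)
151*m + 1/(v - 141) = 151*107 + 1/(-2275/18 - 141) = 16157 + 1/(-4813/18) = 16157 - 18/4813 = 77763623/4813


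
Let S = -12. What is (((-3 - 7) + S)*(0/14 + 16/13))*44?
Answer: -15488/13 ≈ -1191.4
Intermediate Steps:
(((-3 - 7) + S)*(0/14 + 16/13))*44 = (((-3 - 7) - 12)*(0/14 + 16/13))*44 = ((-10 - 12)*(0*(1/14) + 16*(1/13)))*44 = -22*(0 + 16/13)*44 = -22*16/13*44 = -352/13*44 = -15488/13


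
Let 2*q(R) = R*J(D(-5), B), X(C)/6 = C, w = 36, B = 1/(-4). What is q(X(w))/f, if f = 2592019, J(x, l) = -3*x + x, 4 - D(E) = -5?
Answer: -1944/2592019 ≈ -0.00074999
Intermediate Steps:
B = -1/4 ≈ -0.25000
D(E) = 9 (D(E) = 4 - 1*(-5) = 4 + 5 = 9)
J(x, l) = -2*x
X(C) = 6*C
q(R) = -9*R (q(R) = (R*(-2*9))/2 = (R*(-18))/2 = (-18*R)/2 = -9*R)
q(X(w))/f = -54*36/2592019 = -9*216*(1/2592019) = -1944*1/2592019 = -1944/2592019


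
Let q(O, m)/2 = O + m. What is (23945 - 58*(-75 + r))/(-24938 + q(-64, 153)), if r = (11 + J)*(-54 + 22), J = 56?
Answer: -152647/24760 ≈ -6.1651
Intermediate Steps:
q(O, m) = 2*O + 2*m (q(O, m) = 2*(O + m) = 2*O + 2*m)
r = -2144 (r = (11 + 56)*(-54 + 22) = 67*(-32) = -2144)
(23945 - 58*(-75 + r))/(-24938 + q(-64, 153)) = (23945 - 58*(-75 - 2144))/(-24938 + (2*(-64) + 2*153)) = (23945 - 58*(-2219))/(-24938 + (-128 + 306)) = (23945 + 128702)/(-24938 + 178) = 152647/(-24760) = 152647*(-1/24760) = -152647/24760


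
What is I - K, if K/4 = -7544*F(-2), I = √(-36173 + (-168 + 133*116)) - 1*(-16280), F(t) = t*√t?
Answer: 16280 + I*√20913 - 60352*I*√2 ≈ 16280.0 - 85206.0*I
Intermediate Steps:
F(t) = t^(3/2)
I = 16280 + I*√20913 (I = √(-36173 + (-168 + 15428)) + 16280 = √(-36173 + 15260) + 16280 = √(-20913) + 16280 = I*√20913 + 16280 = 16280 + I*√20913 ≈ 16280.0 + 144.61*I)
K = 60352*I*√2 (K = 4*(-(-15088)*I*√2) = 4*(15088*I*√2) = 60352*I*√2 ≈ 85351.0*I)
I - K = (16280 + I*√20913) - 60352*I*√2 = 16280 + I*√20913 - 60352*I*√2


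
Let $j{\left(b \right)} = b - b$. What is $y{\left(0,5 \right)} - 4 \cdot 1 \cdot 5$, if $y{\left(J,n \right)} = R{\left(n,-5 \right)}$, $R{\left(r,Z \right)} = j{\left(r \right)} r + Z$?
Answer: $-25$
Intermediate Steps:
$j{\left(b \right)} = 0$
$R{\left(r,Z \right)} = Z$ ($R{\left(r,Z \right)} = 0 r + Z = 0 + Z = Z$)
$y{\left(J,n \right)} = -5$
$y{\left(0,5 \right)} - 4 \cdot 1 \cdot 5 = -5 - 4 \cdot 1 \cdot 5 = -5 - 20 = -25$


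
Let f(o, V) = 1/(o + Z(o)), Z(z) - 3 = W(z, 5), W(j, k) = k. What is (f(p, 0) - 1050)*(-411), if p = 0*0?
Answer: 3451989/8 ≈ 4.3150e+5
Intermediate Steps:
p = 0
Z(z) = 8 (Z(z) = 3 + 5 = 8)
f(o, V) = 1/(8 + o) (f(o, V) = 1/(o + 8) = 1/(8 + o))
(f(p, 0) - 1050)*(-411) = (1/(8 + 0) - 1050)*(-411) = (1/8 - 1050)*(-411) = -8399/8*(-411) = 3451989/8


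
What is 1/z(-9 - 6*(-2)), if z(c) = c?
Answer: 1/3 ≈ 0.33333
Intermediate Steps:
1/z(-9 - 6*(-2)) = 1/(-9 - 6*(-2)) = 1/(-9 + 12) = 1/3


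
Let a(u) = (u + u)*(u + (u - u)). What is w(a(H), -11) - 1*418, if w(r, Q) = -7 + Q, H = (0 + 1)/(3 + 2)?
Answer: -436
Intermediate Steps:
H = 1/5 ≈ 0.20000
a(u) = 2*u**2 (a(u) = (2*u)*(u + 0) = (2*u)*u = 2*u**2)
w(a(H), -11) - 1*418 = (-7 - 11) - 1*418 = -18 - 418 = -436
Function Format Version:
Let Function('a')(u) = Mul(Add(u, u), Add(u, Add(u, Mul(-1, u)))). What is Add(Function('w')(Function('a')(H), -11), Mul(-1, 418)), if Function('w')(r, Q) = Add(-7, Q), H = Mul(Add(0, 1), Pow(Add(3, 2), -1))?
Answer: -436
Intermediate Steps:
H = Rational(1, 5) (H = Mul(1, Pow(5, -1)) = Mul(1, Rational(1, 5)) = Rational(1, 5) ≈ 0.20000)
Function('a')(u) = Mul(2, Pow(u, 2)) (Function('a')(u) = Mul(Mul(2, u), Add(u, 0)) = Mul(Mul(2, u), u) = Mul(2, Pow(u, 2)))
Add(Function('w')(Function('a')(H), -11), Mul(-1, 418)) = Add(Add(-7, -11), Mul(-1, 418)) = Add(-18, -418) = -436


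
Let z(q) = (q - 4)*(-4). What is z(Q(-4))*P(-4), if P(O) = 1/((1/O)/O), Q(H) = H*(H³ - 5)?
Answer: -17408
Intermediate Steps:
Q(H) = H*(-5 + H³)
P(O) = O² (P(O) = 1/(1/(O*O)) = 1/(O⁻²) = O²)
z(q) = 16 - 4*q (z(q) = (-4 + q)*(-4) = 16 - 4*q)
z(Q(-4))*P(-4) = (16 - (-16)*(-5 + (-4)³))*(-4)² = (16 - (-16)*(-5 - 64))*16 = (16 - (-16)*(-69))*16 = (16 - 4*276)*16 = (16 - 1104)*16 = -1088*16 = -17408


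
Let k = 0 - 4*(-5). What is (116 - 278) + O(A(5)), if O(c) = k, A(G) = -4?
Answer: -142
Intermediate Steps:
k = 20 (k = 0 + 20 = 20)
O(c) = 20
(116 - 278) + O(A(5)) = (116 - 278) + 20 = -162 + 20 = -142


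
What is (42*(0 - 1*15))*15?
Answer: -9450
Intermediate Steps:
(42*(0 - 1*15))*15 = (42*(0 - 15))*15 = (42*(-15))*15 = -630*15 = -9450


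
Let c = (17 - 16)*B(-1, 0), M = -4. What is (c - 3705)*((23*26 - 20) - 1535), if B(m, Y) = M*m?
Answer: 3541857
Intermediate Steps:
B(m, Y) = -4*m
c = 4 (c = (17 - 16)*(-4*(-1)) = 1*4 = 4)
(c - 3705)*((23*26 - 20) - 1535) = (4 - 3705)*((23*26 - 20) - 1535) = -3701*((598 - 20) - 1535) = -3701*(578 - 1535) = -3701*(-957) = 3541857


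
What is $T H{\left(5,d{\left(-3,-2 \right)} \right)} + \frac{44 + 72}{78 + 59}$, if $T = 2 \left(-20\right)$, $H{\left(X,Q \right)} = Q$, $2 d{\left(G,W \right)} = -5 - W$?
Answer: $\frac{8336}{137} \approx 60.847$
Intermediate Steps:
$d{\left(G,W \right)} = - \frac{5}{2} - \frac{W}{2}$ ($d{\left(G,W \right)} = \frac{-5 - W}{2} = - \frac{5}{2} - \frac{W}{2}$)
$T = -40$
$T H{\left(5,d{\left(-3,-2 \right)} \right)} + \frac{44 + 72}{78 + 59} = - 40 \left(- \frac{5}{2} - -1\right) + \frac{44 + 72}{78 + 59} = - 40 \left(- \frac{5}{2} + 1\right) + \frac{116}{137} = \left(-40\right) \left(- \frac{3}{2}\right) + 116 \cdot \frac{1}{137} = 60 + \frac{116}{137} = \frac{8336}{137}$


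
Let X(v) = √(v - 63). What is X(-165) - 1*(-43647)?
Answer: 43647 + 2*I*√57 ≈ 43647.0 + 15.1*I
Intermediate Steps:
X(v) = √(-63 + v)
X(-165) - 1*(-43647) = √(-63 - 165) - 1*(-43647) = √(-228) + 43647 = 2*I*√57 + 43647 = 43647 + 2*I*√57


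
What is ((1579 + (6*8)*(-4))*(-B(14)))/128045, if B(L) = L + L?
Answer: -38836/128045 ≈ -0.30330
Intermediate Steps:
B(L) = 2*L
((1579 + (6*8)*(-4))*(-B(14)))/128045 = ((1579 + (6*8)*(-4))*(-2*14))/128045 = ((1579 + 48*(-4))*(-1*28))*(1/128045) = ((1579 - 192)*(-28))*(1/128045) = (1387*(-28))*(1/128045) = -38836*1/128045 = -38836/128045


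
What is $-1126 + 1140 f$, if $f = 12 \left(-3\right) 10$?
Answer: $-411526$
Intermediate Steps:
$f = -360$ ($f = \left(-36\right) 10 = -360$)
$-1126 + 1140 f = -1126 + 1140 \left(-360\right) = -1126 - 410400 = -411526$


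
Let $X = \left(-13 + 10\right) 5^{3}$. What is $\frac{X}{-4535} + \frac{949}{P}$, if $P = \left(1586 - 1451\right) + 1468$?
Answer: $\frac{980968}{1453921} \approx 0.67471$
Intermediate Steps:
$P = 1603$ ($P = 135 + 1468 = 1603$)
$X = -375$ ($X = \left(-3\right) 125 = -375$)
$\frac{X}{-4535} + \frac{949}{P} = - \frac{375}{-4535} + \frac{949}{1603} = \left(-375\right) \left(- \frac{1}{4535}\right) + 949 \cdot \frac{1}{1603} = \frac{75}{907} + \frac{949}{1603} = \frac{980968}{1453921}$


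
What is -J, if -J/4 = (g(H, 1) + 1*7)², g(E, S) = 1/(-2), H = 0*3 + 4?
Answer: 169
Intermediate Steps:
H = 4 (H = 0 + 4 = 4)
g(E, S) = -½
J = -169 (J = -4*(-½ + 1*7)² = -4*(-½ + 7)² = -4*(13/2)² = -4*169/4 = -169)
-J = -1*(-169) = 169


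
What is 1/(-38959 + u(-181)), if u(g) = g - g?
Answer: -1/38959 ≈ -2.5668e-5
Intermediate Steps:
u(g) = 0
1/(-38959 + u(-181)) = 1/(-38959 + 0) = 1/(-38959) = -1/38959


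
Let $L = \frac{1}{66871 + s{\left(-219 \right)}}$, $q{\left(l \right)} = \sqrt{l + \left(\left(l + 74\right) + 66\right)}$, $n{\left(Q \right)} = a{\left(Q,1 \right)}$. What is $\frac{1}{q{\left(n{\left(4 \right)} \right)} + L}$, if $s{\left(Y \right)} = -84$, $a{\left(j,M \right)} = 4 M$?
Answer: $- \frac{66787}{660154498611} + \frac{8921006738 \sqrt{37}}{660154498611} \approx 0.082199$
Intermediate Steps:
$n{\left(Q \right)} = 4$ ($n{\left(Q \right)} = 4 \cdot 1 = 4$)
$q{\left(l \right)} = \sqrt{140 + 2 l}$ ($q{\left(l \right)} = \sqrt{l + \left(\left(74 + l\right) + 66\right)} = \sqrt{l + \left(140 + l\right)} = \sqrt{140 + 2 l}$)
$L = \frac{1}{66787}$ ($L = \frac{1}{66871 - 84} = \frac{1}{66787} \approx 1.4973 \cdot 10^{-5}$)
$\frac{1}{q{\left(n{\left(4 \right)} \right)} + L} = \frac{1}{\sqrt{140 + 2 \cdot 4} + \frac{1}{66787}} = \frac{1}{\sqrt{140 + 8} + \frac{1}{66787}} = \frac{1}{\sqrt{148} + \frac{1}{66787}} = \frac{1}{2 \sqrt{37} + \frac{1}{66787}} = \frac{1}{\frac{1}{66787} + 2 \sqrt{37}}$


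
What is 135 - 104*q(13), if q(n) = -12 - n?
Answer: 2735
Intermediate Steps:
135 - 104*q(13) = 135 - 104*(-12 - 1*13) = 135 - 104*(-12 - 13) = 135 - 104*(-25) = 135 + 2600 = 2735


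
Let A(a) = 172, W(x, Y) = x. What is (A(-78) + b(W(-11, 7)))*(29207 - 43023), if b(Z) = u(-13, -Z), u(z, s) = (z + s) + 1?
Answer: -2362536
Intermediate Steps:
u(z, s) = 1 + s + z (u(z, s) = (s + z) + 1 = 1 + s + z)
b(Z) = -12 - Z (b(Z) = 1 - Z - 13 = -12 - Z)
(A(-78) + b(W(-11, 7)))*(29207 - 43023) = (172 + (-12 - 1*(-11)))*(29207 - 43023) = (172 + (-12 + 11))*(-13816) = (172 - 1)*(-13816) = 171*(-13816) = -2362536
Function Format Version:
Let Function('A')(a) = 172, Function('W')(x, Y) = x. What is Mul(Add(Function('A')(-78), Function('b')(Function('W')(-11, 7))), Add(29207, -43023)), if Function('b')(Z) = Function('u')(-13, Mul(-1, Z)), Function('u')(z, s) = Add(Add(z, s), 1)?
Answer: -2362536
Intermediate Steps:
Function('u')(z, s) = Add(1, s, z) (Function('u')(z, s) = Add(Add(s, z), 1) = Add(1, s, z))
Function('b')(Z) = Add(-12, Mul(-1, Z)) (Function('b')(Z) = Add(1, Mul(-1, Z), -13) = Add(-12, Mul(-1, Z)))
Mul(Add(Function('A')(-78), Function('b')(Function('W')(-11, 7))), Add(29207, -43023)) = Mul(Add(172, Add(-12, Mul(-1, -11))), Add(29207, -43023)) = Mul(Add(172, Add(-12, 11)), -13816) = Mul(Add(172, -1), -13816) = Mul(171, -13816) = -2362536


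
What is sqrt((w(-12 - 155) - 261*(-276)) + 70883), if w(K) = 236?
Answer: sqrt(143155) ≈ 378.36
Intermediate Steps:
sqrt((w(-12 - 155) - 261*(-276)) + 70883) = sqrt((236 - 261*(-276)) + 70883) = sqrt((236 - 1*(-72036)) + 70883) = sqrt((236 + 72036) + 70883) = sqrt(72272 + 70883) = sqrt(143155)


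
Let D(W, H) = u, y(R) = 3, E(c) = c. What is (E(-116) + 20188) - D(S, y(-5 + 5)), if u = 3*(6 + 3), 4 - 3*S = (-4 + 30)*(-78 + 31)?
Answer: 20045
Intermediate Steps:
S = 1226/3 (S = 4/3 - (-4 + 30)*(-78 + 31)/3 = 4/3 - 26*(-47)/3 = 4/3 - ⅓*(-1222) = 4/3 + 1222/3 = 1226/3 ≈ 408.67)
u = 27 (u = 3*9 = 27)
D(W, H) = 27
(E(-116) + 20188) - D(S, y(-5 + 5)) = (-116 + 20188) - 1*27 = 20072 - 27 = 20045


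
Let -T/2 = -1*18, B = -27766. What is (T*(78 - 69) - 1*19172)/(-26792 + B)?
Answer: 9424/27279 ≈ 0.34547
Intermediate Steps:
T = 36 (T = -(-2)*18 = -2*(-18) = 36)
(T*(78 - 69) - 1*19172)/(-26792 + B) = (36*(78 - 69) - 1*19172)/(-26792 - 27766) = (36*9 - 19172)/(-54558) = (324 - 19172)*(-1/54558) = -18848*(-1/54558) = 9424/27279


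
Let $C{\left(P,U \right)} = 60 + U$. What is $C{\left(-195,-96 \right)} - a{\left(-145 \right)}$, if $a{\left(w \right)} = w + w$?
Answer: $254$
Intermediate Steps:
$a{\left(w \right)} = 2 w$
$C{\left(-195,-96 \right)} - a{\left(-145 \right)} = \left(60 - 96\right) - 2 \left(-145\right) = -36 - -290 = -36 + 290 = 254$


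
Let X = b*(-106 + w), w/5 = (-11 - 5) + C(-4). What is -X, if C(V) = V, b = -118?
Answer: -24308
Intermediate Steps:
w = -100 (w = 5*((-11 - 5) - 4) = 5*(-16 - 4) = 5*(-20) = -100)
X = 24308 (X = -118*(-106 - 100) = -118*(-206) = 24308)
-X = -1*24308 = -24308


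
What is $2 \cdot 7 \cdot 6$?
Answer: $84$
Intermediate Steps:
$2 \cdot 7 \cdot 6 = 14 \cdot 6 = 84$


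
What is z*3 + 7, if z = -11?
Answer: -26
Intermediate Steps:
z*3 + 7 = -11*3 + 7 = -33 + 7 = -26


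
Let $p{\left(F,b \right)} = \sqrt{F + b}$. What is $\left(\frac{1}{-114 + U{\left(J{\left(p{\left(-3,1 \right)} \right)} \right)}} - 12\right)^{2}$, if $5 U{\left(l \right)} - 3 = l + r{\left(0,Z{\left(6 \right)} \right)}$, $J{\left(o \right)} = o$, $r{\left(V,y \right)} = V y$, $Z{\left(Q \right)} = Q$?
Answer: $\frac{163416 \sqrt{2} + 46362193 i}{1134 \sqrt{2} + 321487 i} \approx 144.21 + 0.00052826 i$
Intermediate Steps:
$U{\left(l \right)} = \frac{3}{5} + \frac{l}{5}$ ($U{\left(l \right)} = \frac{3}{5} + \frac{l + 0 \cdot 6}{5} = \frac{3}{5} + \frac{l + 0}{5} = \frac{3}{5} + \frac{l}{5}$)
$\left(\frac{1}{-114 + U{\left(J{\left(p{\left(-3,1 \right)} \right)} \right)}} - 12\right)^{2} = \left(\frac{1}{-114 + \left(\frac{3}{5} + \frac{\sqrt{-3 + 1}}{5}\right)} - 12\right)^{2} = \left(\frac{1}{-114 + \left(\frac{3}{5} + \frac{\sqrt{-2}}{5}\right)} - 12\right)^{2} = \left(\frac{1}{-114 + \left(\frac{3}{5} + \frac{i \sqrt{2}}{5}\right)} - 12\right)^{2} = \left(\frac{1}{- \frac{567}{5} + \frac{i \sqrt{2}}{5}} - 12\right)^{2} = \left(-12 + \frac{1}{- \frac{567}{5} + \frac{i \sqrt{2}}{5}}\right)^{2}$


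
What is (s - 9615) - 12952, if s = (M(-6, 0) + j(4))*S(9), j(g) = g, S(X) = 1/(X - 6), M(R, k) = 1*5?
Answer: -22564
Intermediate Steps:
M(R, k) = 5
S(X) = 1/(-6 + X)
s = 3 (s = (5 + 4)/(-6 + 9) = 9/3 = 9*(1/3) = 3)
(s - 9615) - 12952 = (3 - 9615) - 12952 = -9612 - 12952 = -22564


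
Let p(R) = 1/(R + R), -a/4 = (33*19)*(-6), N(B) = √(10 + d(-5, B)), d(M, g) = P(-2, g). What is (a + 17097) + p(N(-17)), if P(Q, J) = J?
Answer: 32145 - I*√7/14 ≈ 32145.0 - 0.18898*I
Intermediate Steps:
d(M, g) = g
N(B) = √(10 + B)
a = 15048 (a = -4*33*19*(-6) = -2508*(-6) = -4*(-3762) = 15048)
p(R) = 1/(2*R)
(a + 17097) + p(N(-17)) = (15048 + 17097) + 1/(2*(√(10 - 17))) = 32145 + 1/(2*(√(-7))) = 32145 + 1/(2*((I*√7))) = 32145 + (-I*√7/7)/2 = 32145 - I*√7/14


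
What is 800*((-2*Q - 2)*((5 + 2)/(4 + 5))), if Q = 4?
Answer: -56000/9 ≈ -6222.2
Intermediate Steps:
800*((-2*Q - 2)*((5 + 2)/(4 + 5))) = 800*((-2*4 - 2)*((5 + 2)/(4 + 5))) = 800*((-8 - 2)*(7/9)) = 800*(-70/9) = -56000/9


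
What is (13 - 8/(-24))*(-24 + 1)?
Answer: -920/3 ≈ -306.67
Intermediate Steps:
(13 - 8/(-24))*(-24 + 1) = (13 - 8*(-1/24))*(-23) = (13 + ⅓)*(-23) = (40/3)*(-23) = -920/3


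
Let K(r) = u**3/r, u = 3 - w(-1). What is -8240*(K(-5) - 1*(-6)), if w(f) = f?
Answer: 56032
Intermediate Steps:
u = 4 (u = 3 - 1*(-1) = 3 + 1 = 4)
K(r) = 64/r (K(r) = 4**3/r = 64/r)
-8240*(K(-5) - 1*(-6)) = -8240*(64/(-5) - 1*(-6)) = -8240*(64*(-1/5) + 6) = -8240*(-64/5 + 6) = -8240*(-34/5) = 56032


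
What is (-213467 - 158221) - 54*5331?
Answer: -659562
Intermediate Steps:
(-213467 - 158221) - 54*5331 = -371688 - 287874 = -659562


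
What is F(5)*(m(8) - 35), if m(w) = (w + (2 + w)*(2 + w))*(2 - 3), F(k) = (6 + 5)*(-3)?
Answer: 4719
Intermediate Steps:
F(k) = -33 (F(k) = 11*(-3) = -33)
m(w) = -w - (2 + w)**2 (m(w) = (w + (2 + w)**2)*(-1) = -w - (2 + w)**2)
F(5)*(m(8) - 35) = -33*((-1*8 - (2 + 8)**2) - 35) = -33*((-8 - 1*10**2) - 35) = -33*((-8 - 1*100) - 35) = -33*((-8 - 100) - 35) = -33*(-108 - 35) = -33*(-143) = 4719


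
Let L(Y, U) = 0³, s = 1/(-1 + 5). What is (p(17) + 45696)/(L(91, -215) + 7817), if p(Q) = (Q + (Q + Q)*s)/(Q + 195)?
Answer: 19375155/3314408 ≈ 5.8457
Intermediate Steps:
s = ¼ (s = 1/4 = ¼ ≈ 0.25000)
L(Y, U) = 0
p(Q) = 3*Q/(2*(195 + Q)) (p(Q) = (Q + (Q + Q)*(¼))/(Q + 195) = (Q + (2*Q)*(¼))/(195 + Q) = (Q + Q/2)/(195 + Q) = (3*Q/2)/(195 + Q) = 3*Q/(2*(195 + Q)))
(p(17) + 45696)/(L(91, -215) + 7817) = ((3/2)*17/(195 + 17) + 45696)/(0 + 7817) = ((3/2)*17/212 + 45696)/7817 = ((3/2)*17*(1/212) + 45696)*(1/7817) = (51/424 + 45696)*(1/7817) = (19375155/424)*(1/7817) = 19375155/3314408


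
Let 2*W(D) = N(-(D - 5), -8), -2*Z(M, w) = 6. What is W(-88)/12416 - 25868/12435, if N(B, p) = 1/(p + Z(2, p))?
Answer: -7065908371/3396645120 ≈ -2.0803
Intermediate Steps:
Z(M, w) = -3 (Z(M, w) = -1/2*6 = -3)
N(B, p) = 1/(-3 + p) (N(B, p) = 1/(p - 3) = 1/(-3 + p))
W(D) = -1/22 (W(D) = 1/(2*(-3 - 8)) = (1/2)/(-11) = (1/2)*(-1/11) = -1/22)
W(-88)/12416 - 25868/12435 = -1/22/12416 - 25868/12435 = -1/22*1/12416 - 25868*1/12435 = -1/273152 - 25868/12435 = -7065908371/3396645120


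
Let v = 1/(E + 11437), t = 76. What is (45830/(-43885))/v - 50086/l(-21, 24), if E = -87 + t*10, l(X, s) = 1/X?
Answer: 9120701002/8777 ≈ 1.0392e+6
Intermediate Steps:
E = 673 (E = -87 + 76*10 = -87 + 760 = 673)
v = 1/12110 (v = 1/(673 + 11437) = 1/12110 ≈ 8.2576e-5)
(45830/(-43885))/v - 50086/l(-21, 24) = (45830/(-43885))/(1/12110) - 50086/(1/(-21)) = (45830*(-1/43885))*12110 - 50086/(-1/21) = -9166/8777*12110 - 50086*(-21) = -111000260/8777 + 1051806 = 9120701002/8777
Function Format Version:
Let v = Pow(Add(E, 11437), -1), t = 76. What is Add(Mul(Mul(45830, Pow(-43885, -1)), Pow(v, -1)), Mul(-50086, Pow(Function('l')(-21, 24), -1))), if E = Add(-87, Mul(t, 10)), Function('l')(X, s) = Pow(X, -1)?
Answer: Rational(9120701002, 8777) ≈ 1.0392e+6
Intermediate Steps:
E = 673 (E = Add(-87, Mul(76, 10)) = Add(-87, 760) = 673)
v = Rational(1, 12110) (v = Pow(Add(673, 11437), -1) = Pow(12110, -1) = Rational(1, 12110) ≈ 8.2576e-5)
Add(Mul(Mul(45830, Pow(-43885, -1)), Pow(v, -1)), Mul(-50086, Pow(Function('l')(-21, 24), -1))) = Add(Mul(Mul(45830, Pow(-43885, -1)), Pow(Rational(1, 12110), -1)), Mul(-50086, Pow(Pow(-21, -1), -1))) = Add(Mul(Mul(45830, Rational(-1, 43885)), 12110), Mul(-50086, Pow(Rational(-1, 21), -1))) = Add(Mul(Rational(-9166, 8777), 12110), Mul(-50086, -21)) = Add(Rational(-111000260, 8777), 1051806) = Rational(9120701002, 8777)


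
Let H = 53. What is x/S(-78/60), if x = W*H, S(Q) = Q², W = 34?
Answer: 180200/169 ≈ 1066.3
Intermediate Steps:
x = 1802 (x = 34*53 = 1802)
x/S(-78/60) = 1802/((-78/60)²) = 1802/((-78*1/60)²) = 1802/((-13/10)²) = 1802/(169/100) = 1802*(100/169) = 180200/169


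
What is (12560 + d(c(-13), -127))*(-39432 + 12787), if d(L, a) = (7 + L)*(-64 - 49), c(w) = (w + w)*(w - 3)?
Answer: 938943155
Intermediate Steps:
c(w) = 2*w*(-3 + w) (c(w) = (2*w)*(-3 + w) = 2*w*(-3 + w))
d(L, a) = -791 - 113*L (d(L, a) = (7 + L)*(-113) = -791 - 113*L)
(12560 + d(c(-13), -127))*(-39432 + 12787) = (12560 + (-791 - 226*(-13)*(-3 - 13)))*(-39432 + 12787) = (12560 + (-791 - 226*(-13)*(-16)))*(-26645) = (12560 + (-791 - 113*416))*(-26645) = (12560 + (-791 - 47008))*(-26645) = (12560 - 47799)*(-26645) = -35239*(-26645) = 938943155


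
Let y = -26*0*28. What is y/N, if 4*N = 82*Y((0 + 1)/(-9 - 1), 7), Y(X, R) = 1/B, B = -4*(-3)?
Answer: 0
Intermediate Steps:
B = 12
y = 0 (y = 0*28 = 0)
Y(X, R) = 1/12
N = 41/24 (N = (82*(1/12))/4 = (¼)*(41/6) = 41/24 ≈ 1.7083)
y/N = 0/(41/24) = 0*(24/41) = 0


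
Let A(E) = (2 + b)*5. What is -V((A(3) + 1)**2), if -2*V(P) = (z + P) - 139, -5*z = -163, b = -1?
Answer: -176/5 ≈ -35.200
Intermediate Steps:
z = 163/5 (z = -1/5*(-163) = 163/5 ≈ 32.600)
A(E) = 5 (A(E) = (2 - 1)*5 = 1*5 = 5)
V(P) = 266/5 - P/2 (V(P) = -((163/5 + P) - 139)/2 = -(-532/5 + P)/2 = 266/5 - P/2)
-V((A(3) + 1)**2) = -(266/5 - (5 + 1)**2/2) = -(266/5 - 1/2*6**2) = -(266/5 - 1/2*36) = -(266/5 - 18) = -1*176/5 = -176/5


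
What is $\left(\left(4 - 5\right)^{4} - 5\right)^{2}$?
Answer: $16$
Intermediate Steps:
$\left(\left(4 - 5\right)^{4} - 5\right)^{2} = \left(\left(-1\right)^{4} - 5\right)^{2} = \left(1 - 5\right)^{2} = \left(-4\right)^{2} = 16$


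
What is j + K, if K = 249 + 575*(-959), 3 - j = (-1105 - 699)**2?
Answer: -3805589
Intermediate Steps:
j = -3254413 (j = 3 - (-1105 - 699)**2 = 3 - 1*(-1804)**2 = 3 - 1*3254416 = 3 - 3254416 = -3254413)
K = -551176 (K = 249 - 551425 = -551176)
j + K = -3254413 - 551176 = -3805589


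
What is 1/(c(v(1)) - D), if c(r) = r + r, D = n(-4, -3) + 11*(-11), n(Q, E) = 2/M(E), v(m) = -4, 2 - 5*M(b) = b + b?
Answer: 4/447 ≈ 0.0089485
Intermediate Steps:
M(b) = 2/5 - 2*b/5 (M(b) = 2/5 - (b + b)/5 = 2/5 - 2*b/5)
n(Q, E) = 2/(2/5 - 2*E/5)
D = -479/4 (D = -5/(-1 - 3) + 11*(-11) = -5/(-4) - 121 = -5*(-1/4) - 121 = 5/4 - 121 = -479/4 ≈ -119.75)
c(r) = 2*r
1/(c(v(1)) - D) = 1/(2*(-4) - 1*(-479/4)) = 1/(-8 + 479/4) = 1/(447/4) = 4/447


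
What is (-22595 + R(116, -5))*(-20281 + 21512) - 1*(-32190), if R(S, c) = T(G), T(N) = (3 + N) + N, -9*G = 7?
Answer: -250024292/9 ≈ -2.7780e+7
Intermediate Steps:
G = -7/9 (G = -⅑*7 = -7/9 ≈ -0.77778)
T(N) = 3 + 2*N
R(S, c) = 13/9 (R(S, c) = 3 + 2*(-7/9) = 3 - 14/9 = 13/9)
(-22595 + R(116, -5))*(-20281 + 21512) - 1*(-32190) = (-22595 + 13/9)*(-20281 + 21512) - 1*(-32190) = -203342/9*1231 + 32190 = -250314002/9 + 32190 = -250024292/9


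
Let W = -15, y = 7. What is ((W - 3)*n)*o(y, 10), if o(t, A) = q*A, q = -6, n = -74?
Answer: -79920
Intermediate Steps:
o(t, A) = -6*A
((W - 3)*n)*o(y, 10) = ((-15 - 3)*(-74))*(-6*10) = -18*(-74)*(-60) = 1332*(-60) = -79920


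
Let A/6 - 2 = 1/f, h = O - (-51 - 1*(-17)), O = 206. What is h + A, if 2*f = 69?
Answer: 5800/23 ≈ 252.17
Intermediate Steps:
h = 240 (h = 206 - (-51 - 1*(-17)) = 206 - (-51 + 17) = 206 - 1*(-34) = 206 + 34 = 240)
f = 69/2 (f = (½)*69 = 69/2 ≈ 34.500)
A = 280/23 (A = 12 + 6/(69/2) = 12 + 6*(2/69) = 12 + 4/23 = 280/23 ≈ 12.174)
h + A = 240 + 280/23 = 5800/23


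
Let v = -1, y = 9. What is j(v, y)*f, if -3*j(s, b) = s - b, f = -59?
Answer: -590/3 ≈ -196.67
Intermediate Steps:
j(s, b) = -s/3 + b/3 (j(s, b) = -(s - b)/3 = -s/3 + b/3)
j(v, y)*f = (-⅓*(-1) + (⅓)*9)*(-59) = (⅓ + 3)*(-59) = (10/3)*(-59) = -590/3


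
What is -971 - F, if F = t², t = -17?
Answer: -1260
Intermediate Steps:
F = 289 (F = (-17)² = 289)
-971 - F = -971 - 1*289 = -971 - 289 = -1260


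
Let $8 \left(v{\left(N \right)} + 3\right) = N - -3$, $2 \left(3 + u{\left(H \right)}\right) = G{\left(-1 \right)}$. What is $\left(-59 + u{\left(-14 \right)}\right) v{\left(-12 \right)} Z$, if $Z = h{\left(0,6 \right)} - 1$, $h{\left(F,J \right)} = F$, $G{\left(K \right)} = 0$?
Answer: $- \frac{1023}{4} \approx -255.75$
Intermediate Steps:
$u{\left(H \right)} = -3$ ($u{\left(H \right)} = -3 + \frac{1}{2} \cdot 0 = -3 + 0 = -3$)
$v{\left(N \right)} = - \frac{21}{8} + \frac{N}{8}$ ($v{\left(N \right)} = -3 + \frac{N - -3}{8} = -3 + \frac{N + 3}{8} = -3 + \frac{3 + N}{8} = -3 + \left(\frac{3}{8} + \frac{N}{8}\right) = - \frac{21}{8} + \frac{N}{8}$)
$Z = -1$ ($Z = 0 - 1 = -1$)
$\left(-59 + u{\left(-14 \right)}\right) v{\left(-12 \right)} Z = \left(-59 - 3\right) \left(- \frac{21}{8} + \frac{1}{8} \left(-12\right)\right) \left(-1\right) = - 62 \left(- \frac{21}{8} - \frac{3}{2}\right) \left(-1\right) = \left(-62\right) \left(- \frac{33}{8}\right) \left(-1\right) = \frac{1023}{4} \left(-1\right) = - \frac{1023}{4}$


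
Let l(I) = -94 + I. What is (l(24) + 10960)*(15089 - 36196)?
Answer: -229855230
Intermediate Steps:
(l(24) + 10960)*(15089 - 36196) = ((-94 + 24) + 10960)*(15089 - 36196) = (-70 + 10960)*(-21107) = 10890*(-21107) = -229855230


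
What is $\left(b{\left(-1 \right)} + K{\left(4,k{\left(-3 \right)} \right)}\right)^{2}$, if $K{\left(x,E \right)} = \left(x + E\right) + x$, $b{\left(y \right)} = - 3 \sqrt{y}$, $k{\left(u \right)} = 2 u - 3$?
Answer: $-8 + 6 i \approx -8.0 + 6.0 i$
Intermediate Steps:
$k{\left(u \right)} = -3 + 2 u$
$K{\left(x,E \right)} = E + 2 x$ ($K{\left(x,E \right)} = \left(E + x\right) + x = E + 2 x$)
$\left(b{\left(-1 \right)} + K{\left(4,k{\left(-3 \right)} \right)}\right)^{2} = \left(- 3 \sqrt{-1} + \left(\left(-3 + 2 \left(-3\right)\right) + 2 \cdot 4\right)\right)^{2} = \left(- 3 i + \left(\left(-3 - 6\right) + 8\right)\right)^{2} = \left(- 3 i + \left(-9 + 8\right)\right)^{2} = \left(- 3 i - 1\right)^{2} = \left(-1 - 3 i\right)^{2}$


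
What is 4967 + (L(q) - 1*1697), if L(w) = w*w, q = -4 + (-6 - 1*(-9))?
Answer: 3271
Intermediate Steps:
q = -1 (q = -4 + (-6 + 9) = -4 + 3 = -1)
L(w) = w**2
4967 + (L(q) - 1*1697) = 4967 + ((-1)**2 - 1*1697) = 4967 + (1 - 1697) = 4967 - 1696 = 3271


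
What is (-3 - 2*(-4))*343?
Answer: 1715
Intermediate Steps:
(-3 - 2*(-4))*343 = (-3 + 8)*343 = 5*343 = 1715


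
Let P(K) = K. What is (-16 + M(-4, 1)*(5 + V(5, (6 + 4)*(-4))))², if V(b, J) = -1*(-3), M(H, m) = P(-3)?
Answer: 1600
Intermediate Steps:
M(H, m) = -3
V(b, J) = 3
(-16 + M(-4, 1)*(5 + V(5, (6 + 4)*(-4))))² = (-16 - 3*(5 + 3))² = (-16 - 3*8)² = (-16 - 24)² = (-40)² = 1600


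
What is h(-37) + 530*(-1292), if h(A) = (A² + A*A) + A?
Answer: -682059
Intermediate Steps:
h(A) = A + 2*A² (h(A) = (A² + A²) + A = 2*A² + A = A + 2*A²)
h(-37) + 530*(-1292) = -37*(1 + 2*(-37)) + 530*(-1292) = -37*(1 - 74) - 684760 = -37*(-73) - 684760 = 2701 - 684760 = -682059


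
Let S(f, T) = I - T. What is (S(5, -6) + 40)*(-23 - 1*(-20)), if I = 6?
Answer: -156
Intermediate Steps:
S(f, T) = 6 - T
(S(5, -6) + 40)*(-23 - 1*(-20)) = ((6 - 1*(-6)) + 40)*(-23 - 1*(-20)) = ((6 + 6) + 40)*(-23 + 20) = (12 + 40)*(-3) = 52*(-3) = -156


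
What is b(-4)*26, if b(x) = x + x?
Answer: -208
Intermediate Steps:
b(x) = 2*x
b(-4)*26 = (2*(-4))*26 = -8*26 = -208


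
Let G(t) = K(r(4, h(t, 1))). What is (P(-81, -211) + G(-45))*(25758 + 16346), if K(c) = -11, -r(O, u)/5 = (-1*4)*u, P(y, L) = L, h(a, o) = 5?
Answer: -9347088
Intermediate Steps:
r(O, u) = 20*u (r(O, u) = -5*(-1*4)*u = -(-20)*u = 20*u)
G(t) = -11
(P(-81, -211) + G(-45))*(25758 + 16346) = (-211 - 11)*(25758 + 16346) = -222*42104 = -9347088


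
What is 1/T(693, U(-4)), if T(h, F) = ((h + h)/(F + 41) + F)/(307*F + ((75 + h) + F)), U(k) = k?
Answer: -8584/619 ≈ -13.868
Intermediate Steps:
T(h, F) = (F + 2*h/(41 + F))/(75 + h + 308*F) (T(h, F) = ((2*h)/(41 + F) + F)/(307*F + (75 + F + h)) = (2*h/(41 + F) + F)/(75 + h + 308*F) = (F + 2*h/(41 + F))/(75 + h + 308*F))
1/T(693, U(-4)) = 1/(((-4)² + 2*693 + 41*(-4))/(3075 + 41*693 + 308*(-4)² + 12703*(-4) - 4*693)) = 1/((16 + 1386 - 164)/(3075 + 28413 + 308*16 - 50812 - 2772)) = 1/(1238/(3075 + 28413 + 4928 - 50812 - 2772)) = 1/(1238/(-17168)) = 1/(-1/17168*1238) = 1/(-619/8584) = -8584/619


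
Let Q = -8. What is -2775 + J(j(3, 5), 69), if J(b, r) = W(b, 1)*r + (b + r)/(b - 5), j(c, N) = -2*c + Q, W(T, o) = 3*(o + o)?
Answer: -44914/19 ≈ -2363.9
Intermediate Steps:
W(T, o) = 6*o (W(T, o) = 3*(2*o) = 6*o)
j(c, N) = -8 - 2*c (j(c, N) = -2*c - 8 = -8 - 2*c)
J(b, r) = 6*r + (b + r)/(-5 + b) (J(b, r) = (6*1)*r + (b + r)/(b - 5) = 6*r + (b + r)/(-5 + b))
-2775 + J(j(3, 5), 69) = -2775 + ((-8 - 2*3) - 29*69 + 6*(-8 - 2*3)*69)/(-5 + (-8 - 2*3)) = -2775 + ((-8 - 6) - 2001 + 6*(-8 - 6)*69)/(-5 + (-8 - 6)) = -2775 + (-14 - 2001 + 6*(-14)*69)/(-5 - 14) = -2775 + (-14 - 2001 - 5796)/(-19) = -2775 - 1/19*(-7811) = -2775 + 7811/19 = -44914/19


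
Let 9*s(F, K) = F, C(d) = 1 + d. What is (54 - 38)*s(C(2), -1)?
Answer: 16/3 ≈ 5.3333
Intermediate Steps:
s(F, K) = F/9
(54 - 38)*s(C(2), -1) = (54 - 38)*((1 + 2)/9) = 16*((⅑)*3) = 16*(⅓) = 16/3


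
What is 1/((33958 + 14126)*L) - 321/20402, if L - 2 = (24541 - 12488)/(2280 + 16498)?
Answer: -95666252540/6083364197589 ≈ -0.015726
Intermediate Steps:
L = 49609/18778 (L = 2 + (24541 - 12488)/(2280 + 16498) = 2 + 12053/18778 = 49609/18778 ≈ 2.6419)
1/((33958 + 14126)*L) - 321/20402 = 1/((33958 + 14126)*(49609/18778)) - 321/20402 = (18778/49609)/48084 - 321*1/20402 = (1/48084)*(18778/49609) - 321/20402 = 9389/1192699578 - 321/20402 = -95666252540/6083364197589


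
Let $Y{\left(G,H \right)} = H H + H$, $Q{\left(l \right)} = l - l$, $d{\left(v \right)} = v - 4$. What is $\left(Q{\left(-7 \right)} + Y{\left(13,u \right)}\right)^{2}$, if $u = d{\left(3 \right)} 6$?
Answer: $900$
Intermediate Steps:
$d{\left(v \right)} = -4 + v$ ($d{\left(v \right)} = v - 4 = -4 + v$)
$Q{\left(l \right)} = 0$
$u = -6$ ($u = \left(-4 + 3\right) 6 = \left(-1\right) 6 = -6$)
$Y{\left(G,H \right)} = H + H^{2}$ ($Y{\left(G,H \right)} = H^{2} + H = H + H^{2}$)
$\left(Q{\left(-7 \right)} + Y{\left(13,u \right)}\right)^{2} = \left(0 - 6 \left(1 - 6\right)\right)^{2} = \left(0 - -30\right)^{2} = \left(0 + 30\right)^{2} = 30^{2} = 900$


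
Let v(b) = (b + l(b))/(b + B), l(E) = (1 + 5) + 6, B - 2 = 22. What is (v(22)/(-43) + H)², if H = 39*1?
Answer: 1486410916/978121 ≈ 1519.7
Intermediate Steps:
B = 24 (B = 2 + 22 = 24)
l(E) = 12 (l(E) = 6 + 6 = 12)
v(b) = (12 + b)/(24 + b) (v(b) = (b + 12)/(b + 24) = (12 + b)/(24 + b))
H = 39
(v(22)/(-43) + H)² = (((12 + 22)/(24 + 22))/(-43) + 39)² = ((34/46)*(-1/43) + 39)² = (((1/46)*34)*(-1/43) + 39)² = ((17/23)*(-1/43) + 39)² = (-17/989 + 39)² = (38554/989)² = 1486410916/978121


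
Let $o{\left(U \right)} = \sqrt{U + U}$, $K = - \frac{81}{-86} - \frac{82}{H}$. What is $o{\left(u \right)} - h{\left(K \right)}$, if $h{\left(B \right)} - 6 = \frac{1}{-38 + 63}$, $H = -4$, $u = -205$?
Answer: $- \frac{151}{25} + i \sqrt{410} \approx -6.04 + 20.248 i$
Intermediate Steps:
$K = \frac{922}{43}$ ($K = - \frac{81}{-86} - \frac{82}{-4} = \left(-81\right) \left(- \frac{1}{86}\right) - - \frac{41}{2} = \frac{81}{86} + \frac{41}{2} = \frac{922}{43} \approx 21.442$)
$o{\left(U \right)} = \sqrt{2} \sqrt{U}$ ($o{\left(U \right)} = \sqrt{2 U} = \sqrt{2} \sqrt{U}$)
$h{\left(B \right)} = \frac{151}{25}$ ($h{\left(B \right)} = 6 + \frac{1}{-38 + 63} = 6 + \frac{1}{25} = \frac{151}{25}$)
$o{\left(u \right)} - h{\left(K \right)} = \sqrt{2} \sqrt{-205} - \frac{151}{25} = \sqrt{2} i \sqrt{205} - \frac{151}{25} = i \sqrt{410} - \frac{151}{25} = - \frac{151}{25} + i \sqrt{410}$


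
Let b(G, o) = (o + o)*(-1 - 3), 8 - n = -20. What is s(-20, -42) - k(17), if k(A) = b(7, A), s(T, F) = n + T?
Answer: 144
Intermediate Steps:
n = 28 (n = 8 - 1*(-20) = 8 + 20 = 28)
s(T, F) = 28 + T
b(G, o) = -8*o (b(G, o) = (2*o)*(-4) = -8*o)
k(A) = -8*A
s(-20, -42) - k(17) = (28 - 20) - (-8)*17 = 8 - 1*(-136) = 8 + 136 = 144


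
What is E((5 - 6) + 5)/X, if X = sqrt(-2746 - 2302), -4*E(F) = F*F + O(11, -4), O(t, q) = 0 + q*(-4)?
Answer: 2*I*sqrt(1262)/631 ≈ 0.1126*I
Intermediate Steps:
O(t, q) = -4*q (O(t, q) = 0 - 4*q = -4*q)
E(F) = -4 - F**2/4 (E(F) = -(F*F - 4*(-4))/4 = -(F**2 + 16)/4 = -(16 + F**2)/4 = -4 - F**2/4)
X = 2*I*sqrt(1262) (X = sqrt(-5048) = 2*I*sqrt(1262) ≈ 71.049*I)
E((5 - 6) + 5)/X = (-4 - ((5 - 6) + 5)**2/4)/((2*I*sqrt(1262))) = (-4 - (-1 + 5)**2/4)*(-I*sqrt(1262)/2524) = (-4 - 1/4*4**2)*(-I*sqrt(1262)/2524) = (-4 - 1/4*16)*(-I*sqrt(1262)/2524) = (-4 - 4)*(-I*sqrt(1262)/2524) = -(-2)*I*sqrt(1262)/631 = 2*I*sqrt(1262)/631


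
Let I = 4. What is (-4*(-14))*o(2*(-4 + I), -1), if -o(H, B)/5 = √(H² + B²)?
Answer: -280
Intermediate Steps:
o(H, B) = -5*√(B² + H²) (o(H, B) = -5*√(H² + B²) = -5*√(B² + H²))
(-4*(-14))*o(2*(-4 + I), -1) = (-4*(-14))*(-5*√((-1)² + (2*(-4 + 4))²)) = 56*(-5*√(1 + (2*0)²)) = 56*(-5*√(1 + 0²)) = 56*(-5*√(1 + 0)) = 56*(-5*√1) = 56*(-5*1) = 56*(-5) = -280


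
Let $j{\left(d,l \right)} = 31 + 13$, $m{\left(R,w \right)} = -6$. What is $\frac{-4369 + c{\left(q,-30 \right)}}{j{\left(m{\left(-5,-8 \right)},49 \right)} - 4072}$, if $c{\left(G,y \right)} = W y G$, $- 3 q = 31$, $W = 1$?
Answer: $\frac{4059}{4028} \approx 1.0077$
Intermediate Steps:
$q = - \frac{31}{3}$ ($q = \left(- \frac{1}{3}\right) 31 = - \frac{31}{3} \approx -10.333$)
$c{\left(G,y \right)} = G y$ ($c{\left(G,y \right)} = 1 y G = y G = G y$)
$j{\left(d,l \right)} = 44$
$\frac{-4369 + c{\left(q,-30 \right)}}{j{\left(m{\left(-5,-8 \right)},49 \right)} - 4072} = \frac{-4369 - -310}{44 - 4072} = \frac{-4369 + 310}{-4028} = \left(-4059\right) \left(- \frac{1}{4028}\right) = \frac{4059}{4028}$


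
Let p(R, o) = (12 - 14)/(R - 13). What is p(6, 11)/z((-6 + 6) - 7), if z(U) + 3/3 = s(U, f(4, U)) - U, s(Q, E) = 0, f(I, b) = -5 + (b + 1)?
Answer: 1/21 ≈ 0.047619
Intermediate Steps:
f(I, b) = -4 + b (f(I, b) = -5 + (1 + b) = -4 + b)
p(R, o) = -2/(-13 + R)
z(U) = -1 - U (z(U) = -1 + (0 - U) = -1 - U)
p(6, 11)/z((-6 + 6) - 7) = (-2/(-13 + 6))/(-1 - ((-6 + 6) - 7)) = (-2/(-7))/(-1 - (0 - 7)) = (-2*(-⅐))/(-1 - 1*(-7)) = 2/(7*(-1 + 7)) = (2/7)/6 = (2/7)*(⅙) = 1/21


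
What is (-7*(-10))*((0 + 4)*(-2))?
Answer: -560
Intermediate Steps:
(-7*(-10))*((0 + 4)*(-2)) = 70*(4*(-2)) = 70*(-8) = -560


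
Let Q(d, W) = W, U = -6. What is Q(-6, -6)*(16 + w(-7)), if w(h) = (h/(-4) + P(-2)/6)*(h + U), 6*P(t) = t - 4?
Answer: 55/2 ≈ 27.500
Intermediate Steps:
P(t) = -2/3 + t/6 (P(t) = (t - 4)/6 = (-4 + t)/6 = -2/3 + t/6)
w(h) = (-6 + h)*(-1/6 - h/4) (w(h) = (h/(-4) + (-2/3 + (1/6)*(-2))/6)*(h - 6) = (h*(-1/4) + (-2/3 - 1/3)*(1/6))*(-6 + h) = (-h/4 - 1*1/6)*(-6 + h) = (-h/4 - 1/6)*(-6 + h) = (-1/6 - h/4)*(-6 + h) = (-6 + h)*(-1/6 - h/4))
Q(-6, -6)*(16 + w(-7)) = -6*(16 + (1 - 1/4*(-7)**2 + (4/3)*(-7))) = -6*(16 + (1 - 1/4*49 - 28/3)) = -6*(16 + (1 - 49/4 - 28/3)) = -6*(16 - 247/12) = -6*(-55/12) = 55/2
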